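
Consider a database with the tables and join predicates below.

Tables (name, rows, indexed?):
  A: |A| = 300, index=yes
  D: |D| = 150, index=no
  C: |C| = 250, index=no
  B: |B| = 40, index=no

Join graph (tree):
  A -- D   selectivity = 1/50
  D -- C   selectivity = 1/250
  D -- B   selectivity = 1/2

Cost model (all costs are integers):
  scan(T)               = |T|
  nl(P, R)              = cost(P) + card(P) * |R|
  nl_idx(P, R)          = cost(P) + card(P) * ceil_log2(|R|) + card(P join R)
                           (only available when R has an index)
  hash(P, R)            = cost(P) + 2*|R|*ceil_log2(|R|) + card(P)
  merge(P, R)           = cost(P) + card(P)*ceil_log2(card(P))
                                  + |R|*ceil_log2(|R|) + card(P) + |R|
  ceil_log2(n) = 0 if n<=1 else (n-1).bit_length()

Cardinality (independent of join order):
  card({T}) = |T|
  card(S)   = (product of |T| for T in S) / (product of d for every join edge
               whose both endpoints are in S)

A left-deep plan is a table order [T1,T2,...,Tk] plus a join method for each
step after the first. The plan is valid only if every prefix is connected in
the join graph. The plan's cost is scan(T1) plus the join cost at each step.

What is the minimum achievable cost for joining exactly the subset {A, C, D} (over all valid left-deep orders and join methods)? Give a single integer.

Selinger DP over subsets of {A,C,D}:
  {A}: scan cost=300, card=300
  {D}: scan cost=150, card=150
  {C}: scan cost=250, card=250
  {AD}: card=900; try (A,nl_idx)→2400, (D,hash)→3000, (A,merge)→4500, (D,merge)→4650, (A,hash)→5700, (A,nl)→45150 …(+1); best=2400 via (A,nl_idx)
  {CD}: card=150; try (D,hash)→2900, (C,merge)→3750, (D,merge)→3850, (C,hash)→4300, (C,nl)→37650, (D,nl)→37750; best=2900 via (D,hash)
  {ACD}: card=900; try (A,nl_idx)→5150, (A,merge)→7250, (C,hash)→7300, (A,hash)→8450, (C,merge)→14550, (A,nl)→47900 …(+1); best=5150 via (A,nl_idx)

5150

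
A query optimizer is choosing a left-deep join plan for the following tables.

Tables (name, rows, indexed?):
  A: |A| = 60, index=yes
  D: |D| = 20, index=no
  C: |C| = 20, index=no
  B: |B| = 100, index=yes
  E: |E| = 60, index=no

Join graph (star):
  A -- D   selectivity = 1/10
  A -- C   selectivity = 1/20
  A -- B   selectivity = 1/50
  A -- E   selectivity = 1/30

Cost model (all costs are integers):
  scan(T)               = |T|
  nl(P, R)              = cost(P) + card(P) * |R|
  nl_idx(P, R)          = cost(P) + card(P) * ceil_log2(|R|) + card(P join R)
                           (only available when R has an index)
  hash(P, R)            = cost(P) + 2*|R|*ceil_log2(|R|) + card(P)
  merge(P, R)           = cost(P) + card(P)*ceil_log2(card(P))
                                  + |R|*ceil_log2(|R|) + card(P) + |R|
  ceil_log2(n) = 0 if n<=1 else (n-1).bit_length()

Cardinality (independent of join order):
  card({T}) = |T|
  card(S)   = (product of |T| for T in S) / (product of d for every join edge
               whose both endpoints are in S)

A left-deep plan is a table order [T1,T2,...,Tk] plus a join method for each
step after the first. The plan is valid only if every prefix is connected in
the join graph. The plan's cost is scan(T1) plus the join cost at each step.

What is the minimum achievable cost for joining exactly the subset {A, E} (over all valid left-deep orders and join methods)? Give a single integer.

540

Selinger DP over subsets of {A,E}:
  {A}: scan cost=60, card=60
  {E}: scan cost=60, card=60
  {AE}: card=120; try (A,nl_idx)→540, (E,hash)→840, (A,hash)→840, (E,merge)→900, (A,merge)→900, (E,nl)→3660 …(+1); best=540 via (A,nl_idx)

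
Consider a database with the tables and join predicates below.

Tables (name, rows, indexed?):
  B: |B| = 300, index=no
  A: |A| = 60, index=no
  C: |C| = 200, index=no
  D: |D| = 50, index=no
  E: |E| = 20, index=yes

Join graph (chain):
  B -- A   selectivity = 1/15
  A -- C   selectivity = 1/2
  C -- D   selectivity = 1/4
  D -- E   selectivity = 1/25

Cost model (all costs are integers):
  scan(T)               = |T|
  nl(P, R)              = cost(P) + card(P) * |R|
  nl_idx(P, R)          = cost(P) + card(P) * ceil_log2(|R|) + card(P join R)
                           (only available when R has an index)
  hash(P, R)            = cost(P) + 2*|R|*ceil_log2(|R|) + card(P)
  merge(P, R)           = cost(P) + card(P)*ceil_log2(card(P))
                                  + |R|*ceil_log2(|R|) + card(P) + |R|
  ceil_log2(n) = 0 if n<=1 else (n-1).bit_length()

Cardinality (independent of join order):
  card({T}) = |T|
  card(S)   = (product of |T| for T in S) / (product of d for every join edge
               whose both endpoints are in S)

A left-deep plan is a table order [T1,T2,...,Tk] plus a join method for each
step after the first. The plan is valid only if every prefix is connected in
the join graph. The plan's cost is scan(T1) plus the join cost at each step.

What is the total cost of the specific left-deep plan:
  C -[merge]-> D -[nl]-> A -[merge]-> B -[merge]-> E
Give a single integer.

34505470

step 1: scan C: cost=200, card=200
step 2: join D via merge
    card(P join D) = 200*50/(4) = 2500
    cost = 200 + 200*8 + 50*6 + 200 + 50 = 2350
step 3: join A via nl
    card(P join A) = 2500*60/(2) = 75000
    cost = 2350 + 2500*60 = 152350
step 4: join B via merge
    card(P join B) = 75000*300/(15) = 1500000
    cost = 152350 + 75000*17 + 300*9 + 75000 + 300 = 1505350
step 5: join E via merge
    card(P join E) = 1500000*20/(25) = 1200000
    cost = 1505350 + 1500000*21 + 20*5 + 1500000 + 20 = 34505470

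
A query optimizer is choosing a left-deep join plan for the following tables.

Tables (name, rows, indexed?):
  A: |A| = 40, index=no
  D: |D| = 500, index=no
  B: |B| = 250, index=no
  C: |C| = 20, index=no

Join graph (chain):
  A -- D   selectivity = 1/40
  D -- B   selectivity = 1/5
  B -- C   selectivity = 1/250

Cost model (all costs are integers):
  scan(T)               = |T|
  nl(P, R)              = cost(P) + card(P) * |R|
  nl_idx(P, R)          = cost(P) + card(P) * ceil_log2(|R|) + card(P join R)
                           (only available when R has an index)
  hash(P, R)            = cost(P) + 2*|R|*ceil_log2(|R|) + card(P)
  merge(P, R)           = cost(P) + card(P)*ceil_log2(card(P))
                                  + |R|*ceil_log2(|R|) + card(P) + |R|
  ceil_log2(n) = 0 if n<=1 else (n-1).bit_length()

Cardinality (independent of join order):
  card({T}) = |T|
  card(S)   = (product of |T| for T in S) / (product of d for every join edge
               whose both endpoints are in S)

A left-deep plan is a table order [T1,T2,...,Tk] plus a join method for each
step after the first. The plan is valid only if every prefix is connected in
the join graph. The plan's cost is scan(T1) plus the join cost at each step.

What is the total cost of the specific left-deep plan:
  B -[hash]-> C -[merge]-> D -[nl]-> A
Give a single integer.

85820

step 1: scan B: cost=250, card=250
step 2: join C via hash
    card(P join C) = 250*20/(250) = 20
    cost = 250 + 2*20*5 + 250 = 700
step 3: join D via merge
    card(P join D) = 20*500/(5) = 2000
    cost = 700 + 20*5 + 500*9 + 20 + 500 = 5820
step 4: join A via nl
    card(P join A) = 2000*40/(40) = 2000
    cost = 5820 + 2000*40 = 85820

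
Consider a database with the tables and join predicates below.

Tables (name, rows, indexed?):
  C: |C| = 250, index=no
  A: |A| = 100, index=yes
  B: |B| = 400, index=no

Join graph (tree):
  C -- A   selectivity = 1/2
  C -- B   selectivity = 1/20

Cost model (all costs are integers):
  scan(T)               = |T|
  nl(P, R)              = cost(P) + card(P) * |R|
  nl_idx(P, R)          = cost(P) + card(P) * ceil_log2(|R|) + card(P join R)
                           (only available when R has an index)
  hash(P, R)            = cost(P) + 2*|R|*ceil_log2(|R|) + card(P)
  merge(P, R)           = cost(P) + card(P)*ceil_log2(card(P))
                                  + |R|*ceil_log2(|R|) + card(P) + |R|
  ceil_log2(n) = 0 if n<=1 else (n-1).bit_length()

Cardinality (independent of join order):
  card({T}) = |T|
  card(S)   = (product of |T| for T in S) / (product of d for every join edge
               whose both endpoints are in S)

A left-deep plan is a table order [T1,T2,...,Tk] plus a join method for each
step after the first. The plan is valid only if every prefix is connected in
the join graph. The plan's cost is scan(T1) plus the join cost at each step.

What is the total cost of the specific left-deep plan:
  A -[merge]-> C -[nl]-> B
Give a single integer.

step 1: scan A: cost=100, card=100
step 2: join C via merge
    card(P join C) = 100*250/(2) = 12500
    cost = 100 + 100*7 + 250*8 + 100 + 250 = 3150
step 3: join B via nl
    card(P join B) = 12500*400/(20) = 250000
    cost = 3150 + 12500*400 = 5003150

5003150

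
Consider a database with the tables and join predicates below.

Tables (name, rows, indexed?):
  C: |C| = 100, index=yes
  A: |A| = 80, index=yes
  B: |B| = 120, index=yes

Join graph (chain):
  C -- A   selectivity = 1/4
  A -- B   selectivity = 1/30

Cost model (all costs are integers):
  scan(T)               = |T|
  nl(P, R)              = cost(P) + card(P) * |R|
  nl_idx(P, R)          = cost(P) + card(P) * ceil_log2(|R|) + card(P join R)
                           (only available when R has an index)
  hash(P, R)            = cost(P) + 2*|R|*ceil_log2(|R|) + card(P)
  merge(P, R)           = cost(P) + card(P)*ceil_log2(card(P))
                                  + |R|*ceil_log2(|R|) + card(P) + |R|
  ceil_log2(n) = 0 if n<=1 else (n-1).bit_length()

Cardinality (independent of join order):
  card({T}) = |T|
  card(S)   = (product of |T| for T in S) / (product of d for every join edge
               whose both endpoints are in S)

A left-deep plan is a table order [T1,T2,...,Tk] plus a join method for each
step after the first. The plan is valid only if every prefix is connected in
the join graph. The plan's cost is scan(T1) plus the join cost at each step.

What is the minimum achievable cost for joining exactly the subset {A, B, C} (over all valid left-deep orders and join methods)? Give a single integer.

Selinger DP over subsets of {A,B,C}:
  {C}: scan cost=100, card=100
  {A}: scan cost=80, card=80
  {B}: scan cost=120, card=120
  {AC}: card=2000; try (A,hash)→1320, (C,merge)→1520, (A,merge)→1540, (C,hash)→1560, (C,nl_idx)→2640, (A,nl_idx)→2800 …(+2); best=1320 via (A,hash)
  {AB}: card=320; try (B,nl_idx)→960, (A,nl_idx)→1280, (A,hash)→1360, (B,merge)→1680, (A,merge)→1720, (B,hash)→1840 …(+2); best=960 via (B,nl_idx)
  {ABC}: card=8000; try (C,hash)→2680, (C,merge)→4960, (B,hash)→5000, (C,nl_idx)→11200, (B,nl_idx)→23320, (B,merge)→26280 …(+2); best=2680 via (C,hash)

2680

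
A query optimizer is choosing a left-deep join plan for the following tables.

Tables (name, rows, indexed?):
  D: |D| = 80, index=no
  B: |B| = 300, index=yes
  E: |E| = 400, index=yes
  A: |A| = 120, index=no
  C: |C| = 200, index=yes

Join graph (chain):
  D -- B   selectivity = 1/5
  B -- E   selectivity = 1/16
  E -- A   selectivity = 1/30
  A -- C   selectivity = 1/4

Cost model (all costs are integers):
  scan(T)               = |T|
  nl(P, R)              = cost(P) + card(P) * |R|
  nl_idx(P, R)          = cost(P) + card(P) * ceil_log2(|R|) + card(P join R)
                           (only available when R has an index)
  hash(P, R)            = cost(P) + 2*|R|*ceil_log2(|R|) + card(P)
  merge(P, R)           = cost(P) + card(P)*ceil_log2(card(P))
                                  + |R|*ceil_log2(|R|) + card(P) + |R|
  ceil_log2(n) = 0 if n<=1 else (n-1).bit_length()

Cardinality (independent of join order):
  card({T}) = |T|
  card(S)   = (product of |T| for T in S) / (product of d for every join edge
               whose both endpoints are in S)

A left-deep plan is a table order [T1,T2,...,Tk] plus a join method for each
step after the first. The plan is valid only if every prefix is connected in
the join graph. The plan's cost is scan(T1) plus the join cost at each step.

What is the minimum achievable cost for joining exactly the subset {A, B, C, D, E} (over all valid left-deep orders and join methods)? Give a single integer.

523800

Selinger DP over subsets of {A,B,C,D,E}:
  {D}: scan cost=80, card=80
  {B}: scan cost=300, card=300
  {E}: scan cost=400, card=400
  {A}: scan cost=120, card=120
  {C}: scan cost=200, card=200
  {BD}: card=4800; try (D,hash)→1720, (B,merge)→3720, (D,merge)→3940, (B,hash)→5560, (B,nl_idx)→5600, (B,nl)→24080 …(+1); best=1720 via (D,hash)
  {BE}: card=7500; try (B,hash)→6200, (E,merge)→7300, (B,merge)→7400, (E,hash)→7800, (E,nl_idx)→10500, (B,nl_idx)→11500 …(+2); best=6200 via (B,hash)
  {AE}: card=1600; try (A,hash)→2480, (E,nl_idx)→2800, (E,merge)→5080, (A,merge)→5360, (E,hash)→7440, (E,nl)→48120 …(+1); best=2480 via (A,hash)
  {AC}: card=6000; try (A,hash)→2080, (C,merge)→2880, (A,merge)→2960, (C,hash)→3440, (C,nl_idx)→7080, (C,nl)→24120 …(+1); best=2080 via (A,hash)
  {BDE}: card=120000; try (E,hash)→13720, (D,hash)→14820, (E,merge)→72920, (D,merge)→111840, (E,nl_idx)→164920, (D,nl)→606200 …(+1); best=13720 via (E,hash)
  {ABE}: card=30000; try (B,hash)→9480, (A,hash)→15380, (B,merge)→24680, (B,nl_idx)→46880, (A,merge)→112160, (B,nl)→482480 …(+1); best=9480 via (B,hash)
  {ACE}: card=80000; try (C,hash)→7280, (E,hash)→15280, (C,merge)→23480, (E,merge)→90080, (C,nl_idx)→95280, (E,nl_idx)→136080 …(+2); best=7280 via (C,hash)
  {ABDE}: card=480000; try (D,hash)→40600, (A,hash)→135400, (D,merge)→490120, (A,merge)→2174680, (D,nl)→2409480, (A,nl)→14413720; best=40600 via (D,hash)
  {ABCE}: card=1500000; try (C,hash)→42680, (B,hash)→92680, (C,merge)→491280, (B,merge)→1450280, (C,nl_idx)→1749480, (B,nl_idx)→2227280 …(+2); best=42680 via (C,hash)
  {ABCDE}: card=24000000; try (C,hash)→523800, (D,hash)→1543800, (C,merge)→9642400, (C,nl_idx)→27880600, (D,merge)→33043320, (C,nl)→96040600 …(+1); best=523800 via (C,hash)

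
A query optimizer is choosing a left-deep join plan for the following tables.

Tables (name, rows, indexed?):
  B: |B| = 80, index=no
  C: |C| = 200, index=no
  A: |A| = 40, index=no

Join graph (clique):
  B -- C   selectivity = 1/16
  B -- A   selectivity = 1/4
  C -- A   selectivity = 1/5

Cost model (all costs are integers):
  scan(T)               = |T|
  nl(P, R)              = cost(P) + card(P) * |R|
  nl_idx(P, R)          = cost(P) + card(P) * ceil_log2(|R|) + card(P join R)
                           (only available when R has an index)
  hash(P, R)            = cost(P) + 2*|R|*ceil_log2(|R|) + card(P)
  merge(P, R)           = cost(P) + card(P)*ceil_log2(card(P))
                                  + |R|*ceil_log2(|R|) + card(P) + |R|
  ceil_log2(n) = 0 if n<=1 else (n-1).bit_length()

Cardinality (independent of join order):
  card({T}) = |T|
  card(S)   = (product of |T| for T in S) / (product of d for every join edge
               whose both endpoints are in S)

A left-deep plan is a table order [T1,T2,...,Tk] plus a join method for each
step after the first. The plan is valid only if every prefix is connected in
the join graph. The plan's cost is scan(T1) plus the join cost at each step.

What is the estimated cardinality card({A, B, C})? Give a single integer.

Tables in S: A(40), B(80), C(200)
Edges inside S: B-C(d=16), B-A(d=4), C-A(d=5)
numerator = 40 * 80 * 200 = 640000
denominator = 16 * 4 * 5 = 320
card(S) = 640000 / 320 = 2000

2000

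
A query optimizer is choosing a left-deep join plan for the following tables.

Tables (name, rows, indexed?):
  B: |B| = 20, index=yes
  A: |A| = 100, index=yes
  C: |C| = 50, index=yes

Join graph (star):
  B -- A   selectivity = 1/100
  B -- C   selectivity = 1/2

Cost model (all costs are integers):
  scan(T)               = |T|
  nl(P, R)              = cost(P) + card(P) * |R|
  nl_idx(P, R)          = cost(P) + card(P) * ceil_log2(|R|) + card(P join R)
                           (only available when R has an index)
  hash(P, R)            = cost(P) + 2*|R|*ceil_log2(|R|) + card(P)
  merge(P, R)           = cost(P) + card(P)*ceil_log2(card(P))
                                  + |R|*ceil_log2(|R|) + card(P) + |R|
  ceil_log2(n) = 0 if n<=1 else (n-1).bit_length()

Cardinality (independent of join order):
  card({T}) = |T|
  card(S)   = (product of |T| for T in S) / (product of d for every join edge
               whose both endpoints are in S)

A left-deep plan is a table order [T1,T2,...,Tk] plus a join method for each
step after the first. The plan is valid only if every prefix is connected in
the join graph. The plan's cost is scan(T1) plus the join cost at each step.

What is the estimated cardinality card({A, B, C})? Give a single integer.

Tables in S: A(100), B(20), C(50)
Edges inside S: B-A(d=100), B-C(d=2)
numerator = 100 * 20 * 50 = 100000
denominator = 100 * 2 = 200
card(S) = 100000 / 200 = 500

500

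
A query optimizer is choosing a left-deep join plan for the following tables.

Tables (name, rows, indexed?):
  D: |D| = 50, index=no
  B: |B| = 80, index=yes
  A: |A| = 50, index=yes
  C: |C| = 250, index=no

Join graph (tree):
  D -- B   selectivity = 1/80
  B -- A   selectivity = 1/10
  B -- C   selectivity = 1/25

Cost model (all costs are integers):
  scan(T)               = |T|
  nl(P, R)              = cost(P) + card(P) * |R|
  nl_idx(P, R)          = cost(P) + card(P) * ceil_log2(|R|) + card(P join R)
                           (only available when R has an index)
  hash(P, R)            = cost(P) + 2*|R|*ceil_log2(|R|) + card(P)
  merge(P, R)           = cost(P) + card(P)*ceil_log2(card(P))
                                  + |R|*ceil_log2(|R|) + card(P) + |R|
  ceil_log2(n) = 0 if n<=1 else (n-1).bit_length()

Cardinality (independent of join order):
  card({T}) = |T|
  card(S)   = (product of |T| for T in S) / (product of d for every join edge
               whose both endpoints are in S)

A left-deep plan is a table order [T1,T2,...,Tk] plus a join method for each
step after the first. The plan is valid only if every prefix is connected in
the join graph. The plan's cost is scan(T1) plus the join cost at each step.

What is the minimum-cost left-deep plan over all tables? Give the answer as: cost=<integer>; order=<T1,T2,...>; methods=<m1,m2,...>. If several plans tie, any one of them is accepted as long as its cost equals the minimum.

cost=4120; order=C,B,D,A; methods=hash,hash,hash

Selinger DP (subsets sized 1..n):
  {D}: scan cost=50, card=50
  {B}: scan cost=80, card=80
  {A}: scan cost=50, card=50
  {C}: scan cost=250, card=250
  {BD}: card=50; try (B,nl_idx)→450, (D,hash)→760, (B,merge)→1040, (D,merge)→1070, (B,hash)→1220, (B,nl)→4050 …(+1); best=450 via (B,nl_idx)
  {AB}: card=400; try (A,hash)→760, (B,nl_idx)→800, (A,nl_idx)→960, (B,merge)→1040, (A,merge)→1070, (B,hash)→1220 …(+2); best=760 via (A,hash)
  {BC}: card=800; try (B,hash)→1620, (B,nl_idx)→2800, (C,merge)→2970, (B,merge)→3140, (C,hash)→4160, (C,nl)→20080 …(+1); best=1620 via (B,hash)
  {ABD}: card=250; try (A,nl_idx)→1000, (A,hash)→1100, (A,merge)→1150, (D,hash)→1760, (A,nl)→2950, (D,merge)→5110 …(+1); best=1000 via (A,nl_idx)
  {BCD}: card=500; try (D,hash)→3020, (C,merge)→3050, (C,hash)→4500, (D,merge)→10770, (C,nl)→12950, (D,nl)→41620; best=3020 via (D,hash)
  {ABC}: card=4000; try (A,hash)→3020, (C,hash)→5160, (C,merge)→7010, (A,nl_idx)→10420, (A,merge)→10770, (A,nl)→41620 …(+1); best=3020 via (A,hash)
  {ABCD}: card=2500; try (A,hash)→4120, (C,hash)→5250, (C,merge)→5500, (D,hash)→7620, (A,merge)→8370, (A,nl_idx)→8520 …(+4); best=4120 via (A,hash)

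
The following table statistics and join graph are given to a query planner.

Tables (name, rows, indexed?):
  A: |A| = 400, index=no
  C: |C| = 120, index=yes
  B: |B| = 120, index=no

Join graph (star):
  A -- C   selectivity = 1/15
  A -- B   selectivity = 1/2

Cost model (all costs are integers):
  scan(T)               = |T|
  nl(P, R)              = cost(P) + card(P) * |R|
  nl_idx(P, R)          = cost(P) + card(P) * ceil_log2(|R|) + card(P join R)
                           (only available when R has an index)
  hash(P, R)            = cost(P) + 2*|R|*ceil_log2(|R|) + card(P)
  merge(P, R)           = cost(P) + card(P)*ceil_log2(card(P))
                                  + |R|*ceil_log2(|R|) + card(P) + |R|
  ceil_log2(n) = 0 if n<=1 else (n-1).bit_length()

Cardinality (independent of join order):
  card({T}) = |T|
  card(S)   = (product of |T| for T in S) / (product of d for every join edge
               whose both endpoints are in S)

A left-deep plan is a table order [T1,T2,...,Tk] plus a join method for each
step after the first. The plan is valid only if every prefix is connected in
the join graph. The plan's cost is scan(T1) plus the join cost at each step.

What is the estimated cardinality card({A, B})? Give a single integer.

Tables in S: A(400), B(120)
Edges inside S: A-B(d=2)
numerator = 400 * 120 = 48000
denominator = 2 = 2
card(S) = 48000 / 2 = 24000

24000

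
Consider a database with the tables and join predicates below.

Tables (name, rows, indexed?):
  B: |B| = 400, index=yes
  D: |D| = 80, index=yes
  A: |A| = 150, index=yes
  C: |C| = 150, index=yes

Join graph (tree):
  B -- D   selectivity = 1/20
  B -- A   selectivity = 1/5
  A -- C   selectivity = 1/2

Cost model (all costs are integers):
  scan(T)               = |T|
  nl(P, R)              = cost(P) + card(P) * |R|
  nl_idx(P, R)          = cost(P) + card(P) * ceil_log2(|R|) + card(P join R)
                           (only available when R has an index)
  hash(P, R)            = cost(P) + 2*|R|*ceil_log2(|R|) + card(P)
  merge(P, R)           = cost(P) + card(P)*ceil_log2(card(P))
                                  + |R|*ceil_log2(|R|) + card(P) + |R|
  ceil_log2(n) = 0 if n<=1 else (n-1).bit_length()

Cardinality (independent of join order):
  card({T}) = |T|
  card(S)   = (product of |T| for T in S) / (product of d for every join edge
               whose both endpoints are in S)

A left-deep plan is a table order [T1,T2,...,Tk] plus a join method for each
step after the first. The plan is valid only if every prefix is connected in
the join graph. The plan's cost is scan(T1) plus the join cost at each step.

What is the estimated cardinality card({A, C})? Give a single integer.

Tables in S: A(150), C(150)
Edges inside S: A-C(d=2)
numerator = 150 * 150 = 22500
denominator = 2 = 2
card(S) = 22500 / 2 = 11250

11250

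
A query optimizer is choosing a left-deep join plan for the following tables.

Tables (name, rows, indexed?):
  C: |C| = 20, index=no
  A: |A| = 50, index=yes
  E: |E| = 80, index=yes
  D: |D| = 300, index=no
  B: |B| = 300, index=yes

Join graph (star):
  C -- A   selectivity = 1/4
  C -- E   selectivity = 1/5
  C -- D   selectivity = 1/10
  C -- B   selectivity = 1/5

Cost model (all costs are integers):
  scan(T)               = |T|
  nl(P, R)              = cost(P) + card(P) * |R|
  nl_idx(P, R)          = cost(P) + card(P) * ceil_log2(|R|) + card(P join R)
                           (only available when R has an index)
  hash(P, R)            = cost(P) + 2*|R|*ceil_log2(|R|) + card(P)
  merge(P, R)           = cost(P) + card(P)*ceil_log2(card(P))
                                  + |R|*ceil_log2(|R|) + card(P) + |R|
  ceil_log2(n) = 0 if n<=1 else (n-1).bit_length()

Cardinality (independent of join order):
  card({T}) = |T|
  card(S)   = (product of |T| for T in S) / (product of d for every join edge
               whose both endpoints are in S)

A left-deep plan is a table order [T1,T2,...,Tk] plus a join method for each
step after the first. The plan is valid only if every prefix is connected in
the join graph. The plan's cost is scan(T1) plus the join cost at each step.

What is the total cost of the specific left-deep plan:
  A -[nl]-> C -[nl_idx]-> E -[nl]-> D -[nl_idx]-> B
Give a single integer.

9486800

step 1: scan A: cost=50, card=50
step 2: join C via nl
    card(P join C) = 50*20/(4) = 250
    cost = 50 + 50*20 = 1050
step 3: join E via nl_idx
    card(P join E) = 250*80/(5) = 4000
    cost = 1050 + 250*7 + 4000 = 6800
step 4: join D via nl
    card(P join D) = 4000*300/(10) = 120000
    cost = 6800 + 4000*300 = 1206800
step 5: join B via nl_idx
    card(P join B) = 120000*300/(5) = 7200000
    cost = 1206800 + 120000*9 + 7200000 = 9486800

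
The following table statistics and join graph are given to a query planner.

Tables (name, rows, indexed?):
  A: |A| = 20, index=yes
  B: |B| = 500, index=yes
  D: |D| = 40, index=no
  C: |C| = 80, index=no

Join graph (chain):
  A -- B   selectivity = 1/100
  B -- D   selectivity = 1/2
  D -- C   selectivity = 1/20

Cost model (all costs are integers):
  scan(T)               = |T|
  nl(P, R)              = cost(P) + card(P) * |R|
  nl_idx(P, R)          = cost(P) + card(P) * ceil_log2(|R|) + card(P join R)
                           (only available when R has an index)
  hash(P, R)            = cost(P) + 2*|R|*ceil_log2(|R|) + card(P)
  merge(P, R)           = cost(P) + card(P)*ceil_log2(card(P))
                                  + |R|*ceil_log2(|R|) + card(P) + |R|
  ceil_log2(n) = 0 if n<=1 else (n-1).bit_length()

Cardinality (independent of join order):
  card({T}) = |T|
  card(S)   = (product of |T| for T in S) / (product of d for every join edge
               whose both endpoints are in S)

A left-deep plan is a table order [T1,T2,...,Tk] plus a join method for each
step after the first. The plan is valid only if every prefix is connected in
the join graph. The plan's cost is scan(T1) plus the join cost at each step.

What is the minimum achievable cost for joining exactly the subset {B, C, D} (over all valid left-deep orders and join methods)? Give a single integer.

7080

Selinger DP over subsets of {B,C,D}:
  {B}: scan cost=500, card=500
  {D}: scan cost=40, card=40
  {C}: scan cost=80, card=80
  {BD}: card=10000; try (D,hash)→1480, (B,merge)→5320, (D,merge)→5780, (B,hash)→9080, (B,nl_idx)→10400, (B,nl)→20040 …(+1); best=1480 via (D,hash)
  {CD}: card=160; try (D,hash)→640, (C,merge)→960, (D,merge)→1000, (C,hash)→1200, (C,nl)→3240, (D,nl)→3280; best=640 via (D,hash)
  {BCD}: card=40000; try (B,merge)→7080, (B,hash)→9800, (C,hash)→12600, (B,nl_idx)→42080, (B,nl)→80640, (C,merge)→152120 …(+1); best=7080 via (B,merge)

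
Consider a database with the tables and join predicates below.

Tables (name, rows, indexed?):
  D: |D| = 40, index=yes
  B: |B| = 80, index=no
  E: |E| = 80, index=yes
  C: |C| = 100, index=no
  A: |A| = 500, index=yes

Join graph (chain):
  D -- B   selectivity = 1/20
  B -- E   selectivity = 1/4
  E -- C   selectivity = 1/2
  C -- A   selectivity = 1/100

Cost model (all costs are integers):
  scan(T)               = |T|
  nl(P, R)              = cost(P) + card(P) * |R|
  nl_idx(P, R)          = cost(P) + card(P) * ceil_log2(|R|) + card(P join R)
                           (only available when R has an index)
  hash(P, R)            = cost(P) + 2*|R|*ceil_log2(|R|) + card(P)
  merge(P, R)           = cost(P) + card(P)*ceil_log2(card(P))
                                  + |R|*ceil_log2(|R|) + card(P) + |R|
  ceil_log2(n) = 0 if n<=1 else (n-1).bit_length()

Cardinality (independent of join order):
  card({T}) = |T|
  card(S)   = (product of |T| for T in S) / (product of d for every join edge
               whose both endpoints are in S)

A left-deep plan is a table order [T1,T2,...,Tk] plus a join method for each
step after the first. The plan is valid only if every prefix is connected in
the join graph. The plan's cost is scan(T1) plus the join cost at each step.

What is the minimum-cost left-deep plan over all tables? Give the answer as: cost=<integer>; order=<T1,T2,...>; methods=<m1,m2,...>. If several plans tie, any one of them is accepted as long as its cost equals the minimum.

cost=175520; order=B,D,E,C,A; methods=hash,hash,hash,hash

Selinger DP (subsets sized 1..n):
  {D}: scan cost=40, card=40
  {B}: scan cost=80, card=80
  {E}: scan cost=80, card=80
  {C}: scan cost=100, card=100
  {A}: scan cost=500, card=500
  {BD}: card=160; try (D,hash)→640, (D,nl_idx)→720, (B,merge)→960, (D,merge)→1000, (B,hash)→1200, (B,nl)→3240 …(+1); best=640 via (D,hash)
  {BE}: card=1600; try (E,hash)→1280, (B,hash)→1280, (E,merge)→1360, (B,merge)→1360, (E,nl_idx)→2240, (E,nl)→6480 …(+1); best=1280 via (E,hash)
  {CE}: card=4000; try (E,hash)→1320, (C,merge)→1520, (E,merge)→1540, (C,hash)→1560, (E,nl_idx)→4800, (C,nl)→8080 …(+1); best=1320 via (E,hash)
  {AC}: card=500; try (A,nl_idx)→1500, (C,hash)→2400, (A,merge)→5900, (C,merge)→6300, (A,hash)→9200, (A,nl)→50100 …(+1); best=1500 via (A,nl_idx)
  {BDE}: card=3200; try (E,hash)→1920, (E,merge)→2720, (D,hash)→3360, (E,nl_idx)→4960, (E,nl)→13440, (D,nl_idx)→14080 …(+2); best=1920 via (E,hash)
  {BCE}: card=80000; try (C,hash)→4280, (B,hash)→6440, (C,merge)→21280, (B,merge)→53960, (C,nl)→161280, (B,nl)→321320; best=4280 via (C,hash)
  {ACE}: card=20000; try (E,hash)→3120, (E,merge)→7140, (A,hash)→14320, (E,nl_idx)→25000, (E,nl)→41500, (A,nl_idx)→57320 …(+2); best=3120 via (E,hash)
  {BCDE}: card=160000; try (C,hash)→6520, (C,merge)→44320, (D,hash)→84760, (C,nl)→321920, (D,nl_idx)→644280, (D,merge)→1444560 …(+1); best=6520 via (C,hash)
  {ABCE}: card=400000; try (B,hash)→24240, (A,hash)→93280, (B,merge)→323760, (A,nl_idx)→1124280, (A,merge)→1449280, (B,nl)→1603120 …(+1); best=24240 via (B,hash)
  {ABCDE}: card=800000; try (A,hash)→175520, (D,hash)→424720, (A,nl_idx)→2246520, (A,merge)→3051520, (D,nl_idx)→3224240, (D,merge)→8024520 …(+2); best=175520 via (A,hash)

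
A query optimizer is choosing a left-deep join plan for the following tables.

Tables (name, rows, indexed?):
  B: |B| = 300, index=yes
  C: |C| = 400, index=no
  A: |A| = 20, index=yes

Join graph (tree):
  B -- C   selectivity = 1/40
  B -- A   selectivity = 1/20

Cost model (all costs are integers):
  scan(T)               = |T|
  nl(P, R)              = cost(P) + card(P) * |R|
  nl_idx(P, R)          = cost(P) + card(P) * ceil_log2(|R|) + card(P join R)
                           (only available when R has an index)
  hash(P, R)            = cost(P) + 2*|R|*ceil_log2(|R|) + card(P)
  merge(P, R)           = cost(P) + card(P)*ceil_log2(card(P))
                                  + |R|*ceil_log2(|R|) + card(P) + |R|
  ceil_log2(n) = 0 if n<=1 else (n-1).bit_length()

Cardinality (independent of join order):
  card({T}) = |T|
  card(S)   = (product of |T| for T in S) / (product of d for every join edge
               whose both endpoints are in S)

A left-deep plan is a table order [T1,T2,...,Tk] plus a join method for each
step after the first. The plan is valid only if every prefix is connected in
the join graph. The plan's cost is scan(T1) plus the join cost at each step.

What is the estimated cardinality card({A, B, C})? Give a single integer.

Tables in S: A(20), B(300), C(400)
Edges inside S: B-C(d=40), B-A(d=20)
numerator = 20 * 300 * 400 = 2400000
denominator = 40 * 20 = 800
card(S) = 2400000 / 800 = 3000

3000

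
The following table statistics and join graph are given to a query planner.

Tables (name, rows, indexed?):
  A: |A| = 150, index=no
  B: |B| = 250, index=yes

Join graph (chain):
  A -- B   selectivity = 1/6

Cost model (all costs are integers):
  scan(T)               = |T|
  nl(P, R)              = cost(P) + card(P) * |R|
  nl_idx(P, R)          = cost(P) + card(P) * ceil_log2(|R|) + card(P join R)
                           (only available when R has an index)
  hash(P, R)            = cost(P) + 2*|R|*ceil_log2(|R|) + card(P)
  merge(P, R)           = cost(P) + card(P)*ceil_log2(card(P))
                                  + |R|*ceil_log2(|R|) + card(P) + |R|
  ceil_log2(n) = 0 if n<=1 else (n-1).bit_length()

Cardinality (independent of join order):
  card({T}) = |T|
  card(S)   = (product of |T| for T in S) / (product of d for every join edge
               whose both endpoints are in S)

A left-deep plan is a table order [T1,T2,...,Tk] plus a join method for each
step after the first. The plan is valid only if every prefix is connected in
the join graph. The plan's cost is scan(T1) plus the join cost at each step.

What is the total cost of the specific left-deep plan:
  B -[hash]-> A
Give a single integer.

2900

step 1: scan B: cost=250, card=250
step 2: join A via hash
    card(P join A) = 250*150/(6) = 6250
    cost = 250 + 2*150*8 + 250 = 2900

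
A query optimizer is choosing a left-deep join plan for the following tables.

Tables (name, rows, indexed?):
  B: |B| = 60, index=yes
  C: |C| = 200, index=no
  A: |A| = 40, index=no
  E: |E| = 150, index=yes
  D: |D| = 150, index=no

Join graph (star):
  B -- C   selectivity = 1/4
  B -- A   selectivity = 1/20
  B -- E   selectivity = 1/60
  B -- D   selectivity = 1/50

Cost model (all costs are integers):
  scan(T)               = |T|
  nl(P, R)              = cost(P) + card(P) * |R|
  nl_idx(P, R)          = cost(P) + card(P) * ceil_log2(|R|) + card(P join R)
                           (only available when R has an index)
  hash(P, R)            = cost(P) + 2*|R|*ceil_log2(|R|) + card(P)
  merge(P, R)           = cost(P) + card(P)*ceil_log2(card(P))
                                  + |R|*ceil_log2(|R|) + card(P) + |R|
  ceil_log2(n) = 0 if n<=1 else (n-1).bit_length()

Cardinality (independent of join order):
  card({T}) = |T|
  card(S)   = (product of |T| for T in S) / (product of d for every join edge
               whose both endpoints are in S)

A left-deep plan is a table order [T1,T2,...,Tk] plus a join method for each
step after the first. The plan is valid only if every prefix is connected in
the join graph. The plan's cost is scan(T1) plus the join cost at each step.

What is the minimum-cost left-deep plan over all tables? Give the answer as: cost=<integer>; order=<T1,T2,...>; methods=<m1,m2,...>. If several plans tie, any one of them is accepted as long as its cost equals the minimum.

cost=7940; order=D,B,E,A,C; methods=hash,nl_idx,hash,hash

Selinger DP (subsets sized 1..n):
  {B}: scan cost=60, card=60
  {C}: scan cost=200, card=200
  {A}: scan cost=40, card=40
  {E}: scan cost=150, card=150
  {D}: scan cost=150, card=150
  {BC}: card=3000; try (B,hash)→1120, (C,merge)→2280, (B,merge)→2420, (C,hash)→3320, (B,nl_idx)→4400, (C,nl)→12060 …(+1); best=1120 via (B,hash)
  {AB}: card=120; try (B,nl_idx)→400, (A,hash)→600, (B,merge)→740, (A,merge)→760, (B,hash)→800, (B,nl)→2440 …(+1); best=400 via (B,nl_idx)
  {BE}: card=150; try (E,nl_idx)→690, (B,hash)→1020, (B,nl_idx)→1200, (E,merge)→1830, (B,merge)→1920, (E,hash)→2520 …(+2); best=690 via (E,nl_idx)
  {BD}: card=180; try (B,hash)→1020, (B,nl_idx)→1230, (D,merge)→1830, (B,merge)→1920, (D,hash)→2520, (D,nl)→9060 …(+1); best=1020 via (B,hash)
  {ABC}: card=6000; try (C,merge)→3160, (C,hash)→3720, (A,hash)→4600, (C,nl)→24400, (A,merge)→40400, (A,nl)→121120; best=3160 via (C,merge)
  {BCE}: card=7500; try (C,merge)→3840, (C,hash)→4040, (E,hash)→6520, (C,nl)→30690, (E,nl_idx)→32620, (E,merge)→41470 …(+1); best=3840 via (C,merge)
  {BCD}: card=9000; try (C,hash)→4400, (C,merge)→4440, (D,hash)→6520, (C,nl)→37020, (D,merge)→41470, (D,nl)→451120; best=4400 via (C,hash)
  {ABE}: card=300; try (A,hash)→1320, (E,nl_idx)→1660, (A,merge)→2320, (E,merge)→2710, (E,hash)→2920, (A,nl)→6690 …(+1); best=1320 via (A,hash)
  {ABD}: card=360; try (A,hash)→1680, (D,merge)→2710, (D,hash)→2920, (A,merge)→2920, (A,nl)→8220, (D,nl)→18400; best=1680 via (A,hash)
  {BDE}: card=450; try (E,nl_idx)→2910, (D,hash)→3240, (D,merge)→3390, (E,hash)→3600, (E,merge)→3990, (D,nl)→23190 …(+1); best=2910 via (E,nl_idx)
  {ABCE}: card=15000; try (C,hash)→4820, (C,merge)→6120, (E,hash)→11560, (A,hash)→11820, (C,nl)→61320, (E,nl_idx)→66160 …(+4); best=4820 via (C,hash)
  {ABCD}: card=18000; try (C,hash)→5240, (C,merge)→7080, (D,hash)→11560, (A,hash)→13880, (C,nl)→73680, (D,merge)→88510 …(+3); best=5240 via (C,hash)
  {BCDE}: card=22500; try (C,hash)→6560, (C,merge)→9210, (D,hash)→13740, (E,hash)→15800, (C,nl)→92910, (E,nl_idx)→98900 …(+4); best=6560 via (C,hash)
  {ABDE}: card=900; try (A,hash)→3840, (D,hash)→4020, (E,hash)→4440, (E,nl_idx)→5460, (D,merge)→5670, (E,merge)→6630 …(+4); best=3840 via (A,hash)
  {ABCDE}: card=45000; try (C,hash)→7940, (C,merge)→15540, (D,hash)→22220, (E,hash)→25640, (A,hash)→29540, (C,nl)→183840 …(+7); best=7940 via (C,hash)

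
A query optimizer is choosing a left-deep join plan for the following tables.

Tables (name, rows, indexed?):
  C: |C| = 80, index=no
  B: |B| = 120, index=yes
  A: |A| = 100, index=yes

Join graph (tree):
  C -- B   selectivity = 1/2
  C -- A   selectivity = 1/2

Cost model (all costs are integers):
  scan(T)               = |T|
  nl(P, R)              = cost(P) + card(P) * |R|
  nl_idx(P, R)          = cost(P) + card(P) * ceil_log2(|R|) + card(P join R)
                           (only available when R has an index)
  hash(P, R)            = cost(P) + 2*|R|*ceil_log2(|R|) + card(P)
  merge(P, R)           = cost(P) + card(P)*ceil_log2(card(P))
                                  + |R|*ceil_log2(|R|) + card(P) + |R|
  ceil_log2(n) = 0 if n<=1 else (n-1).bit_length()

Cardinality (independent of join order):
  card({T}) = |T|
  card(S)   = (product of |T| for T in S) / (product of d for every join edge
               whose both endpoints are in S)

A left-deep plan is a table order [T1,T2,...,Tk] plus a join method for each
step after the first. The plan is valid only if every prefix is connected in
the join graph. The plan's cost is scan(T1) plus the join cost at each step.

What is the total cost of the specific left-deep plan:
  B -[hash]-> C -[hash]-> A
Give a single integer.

step 1: scan B: cost=120, card=120
step 2: join C via hash
    card(P join C) = 120*80/(2) = 4800
    cost = 120 + 2*80*7 + 120 = 1360
step 3: join A via hash
    card(P join A) = 4800*100/(2) = 240000
    cost = 1360 + 2*100*7 + 4800 = 7560

7560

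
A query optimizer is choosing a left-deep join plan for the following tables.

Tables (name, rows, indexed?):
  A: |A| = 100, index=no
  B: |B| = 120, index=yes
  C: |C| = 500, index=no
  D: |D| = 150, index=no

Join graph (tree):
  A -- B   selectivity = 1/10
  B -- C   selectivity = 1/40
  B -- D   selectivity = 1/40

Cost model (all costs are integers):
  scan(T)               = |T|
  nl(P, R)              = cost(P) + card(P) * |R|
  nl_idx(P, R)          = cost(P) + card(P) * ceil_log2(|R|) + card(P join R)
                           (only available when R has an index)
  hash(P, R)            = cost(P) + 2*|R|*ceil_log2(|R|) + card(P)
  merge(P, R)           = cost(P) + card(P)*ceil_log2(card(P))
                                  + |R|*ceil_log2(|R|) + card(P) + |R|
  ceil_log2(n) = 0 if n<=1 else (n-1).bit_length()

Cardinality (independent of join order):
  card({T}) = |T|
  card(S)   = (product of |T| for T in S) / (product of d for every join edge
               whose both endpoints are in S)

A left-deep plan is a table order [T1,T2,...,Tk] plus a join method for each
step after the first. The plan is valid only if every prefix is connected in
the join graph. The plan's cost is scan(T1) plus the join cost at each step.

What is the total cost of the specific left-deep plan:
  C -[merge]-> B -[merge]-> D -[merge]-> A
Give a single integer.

105360

step 1: scan C: cost=500, card=500
step 2: join B via merge
    card(P join B) = 500*120/(40) = 1500
    cost = 500 + 500*9 + 120*7 + 500 + 120 = 6460
step 3: join D via merge
    card(P join D) = 1500*150/(40) = 5625
    cost = 6460 + 1500*11 + 150*8 + 1500 + 150 = 25810
step 4: join A via merge
    card(P join A) = 5625*100/(10) = 56250
    cost = 25810 + 5625*13 + 100*7 + 5625 + 100 = 105360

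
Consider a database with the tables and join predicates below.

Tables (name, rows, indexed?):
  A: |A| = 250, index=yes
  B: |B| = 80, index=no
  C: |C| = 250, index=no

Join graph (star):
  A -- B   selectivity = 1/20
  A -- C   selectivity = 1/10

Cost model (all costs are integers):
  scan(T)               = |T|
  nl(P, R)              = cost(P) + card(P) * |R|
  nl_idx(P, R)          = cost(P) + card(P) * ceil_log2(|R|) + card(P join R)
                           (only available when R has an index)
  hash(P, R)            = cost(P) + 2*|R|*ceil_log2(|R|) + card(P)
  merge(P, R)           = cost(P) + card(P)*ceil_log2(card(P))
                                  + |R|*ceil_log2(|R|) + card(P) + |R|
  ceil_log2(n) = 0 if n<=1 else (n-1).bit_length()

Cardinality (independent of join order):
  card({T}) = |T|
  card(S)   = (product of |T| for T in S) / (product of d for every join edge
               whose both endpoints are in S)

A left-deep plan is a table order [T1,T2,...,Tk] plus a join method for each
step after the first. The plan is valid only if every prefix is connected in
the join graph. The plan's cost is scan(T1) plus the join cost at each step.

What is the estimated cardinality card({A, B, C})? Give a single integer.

Tables in S: A(250), B(80), C(250)
Edges inside S: A-B(d=20), A-C(d=10)
numerator = 250 * 80 * 250 = 5000000
denominator = 20 * 10 = 200
card(S) = 5000000 / 200 = 25000

25000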